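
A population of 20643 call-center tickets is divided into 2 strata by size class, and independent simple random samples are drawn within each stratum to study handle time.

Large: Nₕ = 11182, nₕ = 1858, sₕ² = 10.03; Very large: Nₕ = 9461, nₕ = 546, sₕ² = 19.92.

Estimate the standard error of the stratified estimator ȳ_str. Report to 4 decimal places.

0.0924

Var(ȳ_str) = Σₕ Wₕ²(1 − fₕ)sₕ²/nₕ with Wₕ = Nₕ/N, N = 20643.
Large: Wₕ = 0.54168483; term = 0.54168483²·(1 − 0.16615990)·10.03/1858 = 0.0013207826.
Very large: Wₕ = 0.45831517; term = 0.45831517²·(1 − 0.05771060)·19.92/546 = 0.0072212014.
Sum = 0.008541984.
SE = √(0.008541984) = 0.0924.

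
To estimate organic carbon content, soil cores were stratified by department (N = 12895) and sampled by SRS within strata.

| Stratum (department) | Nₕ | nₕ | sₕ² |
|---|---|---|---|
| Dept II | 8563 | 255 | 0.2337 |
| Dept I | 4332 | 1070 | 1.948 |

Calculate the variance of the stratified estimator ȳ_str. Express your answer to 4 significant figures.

5.468 × 10^-4

Var(ȳ_str) = Σₕ Wₕ²(1 − fₕ)sₕ²/nₕ with Wₕ = Nₕ/N, N = 12895.
Dept II: Wₕ = 0.66405584; term = 0.66405584²·(1 − 0.02977928)·0.2337/255 = 3.9210129 × 10^-4.
Dept I: Wₕ = 0.33594416; term = 0.33594416²·(1 − 0.24699908)·1.948/1070 = 1.5471588 × 10^-4.
Sum = 5.4681717 × 10^-4.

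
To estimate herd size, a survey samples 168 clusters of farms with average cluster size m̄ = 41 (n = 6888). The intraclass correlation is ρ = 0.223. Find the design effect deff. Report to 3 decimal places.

deff = 1 + (41 − 1)·0.223 = 1 + 8.92 = 9.92.

9.920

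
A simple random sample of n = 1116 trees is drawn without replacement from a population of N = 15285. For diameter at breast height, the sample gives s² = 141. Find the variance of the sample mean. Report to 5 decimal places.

0.11712

Under SRS without replacement, Var(ȳ) = (1 − f)·s²/n with f = n/N = 1116/15285 = 0.07301276.
Var(ȳ) = (1 − 0.07301276)·141/1116 = 0.92698724·0.12634409 = 0.11711936.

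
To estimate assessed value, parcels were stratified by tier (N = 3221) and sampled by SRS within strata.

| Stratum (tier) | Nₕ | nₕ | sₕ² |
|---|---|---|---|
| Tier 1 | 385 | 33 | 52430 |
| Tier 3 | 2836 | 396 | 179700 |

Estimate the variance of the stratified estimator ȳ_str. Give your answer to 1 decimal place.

Var(ȳ_str) = Σₕ Wₕ²(1 − fₕ)sₕ²/nₕ with Wₕ = Nₕ/N, N = 3221.
Tier 1: Wₕ = 0.11952810; term = 0.11952810²·(1 − 0.08571429)·52430/33 = 20.753333.
Tier 3: Wₕ = 0.88047190; term = 0.88047190²·(1 − 0.13963329)·179700/396 = 302.66869.
Sum = 323.42202.

323.4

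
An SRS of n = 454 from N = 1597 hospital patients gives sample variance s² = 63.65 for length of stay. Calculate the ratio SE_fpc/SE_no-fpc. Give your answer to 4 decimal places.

0.8460

f = n/N = 454/1597 = 0.28428303.
SE_no-fpc = √(s²/n) = 0.37443055; SE_fpc = √((1−f)s²/n) = 0.31676846.
Ratio = √(1−f) = 0.84600057.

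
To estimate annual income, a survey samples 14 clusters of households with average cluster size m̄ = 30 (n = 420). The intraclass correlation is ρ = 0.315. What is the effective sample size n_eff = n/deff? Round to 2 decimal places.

41.44

deff = 1 + (30 − 1)·0.315 = 1 + 9.135 = 10.135.
n_eff = 420 / 10.135 = 41.44.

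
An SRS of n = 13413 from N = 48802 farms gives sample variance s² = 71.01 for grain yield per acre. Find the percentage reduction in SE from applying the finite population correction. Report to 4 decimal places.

f = n/N = 13413/48802 = 0.27484529.
SE_no-fpc = √(s²/n) = 0.072760688; SE_fpc = √((1−f)s²/n) = 0.061960103.
Ratio = √(1−f) = 0.85156016. Reduction = 100·(1 − 0.85156016) = 14.8440%.

14.8440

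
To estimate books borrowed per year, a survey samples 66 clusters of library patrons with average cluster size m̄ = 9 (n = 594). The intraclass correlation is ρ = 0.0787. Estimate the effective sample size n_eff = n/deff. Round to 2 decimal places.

364.51

deff = 1 + (9 − 1)·0.0787 = 1 + 0.6296 = 1.6296.
n_eff = 594 / 1.6296 = 364.51.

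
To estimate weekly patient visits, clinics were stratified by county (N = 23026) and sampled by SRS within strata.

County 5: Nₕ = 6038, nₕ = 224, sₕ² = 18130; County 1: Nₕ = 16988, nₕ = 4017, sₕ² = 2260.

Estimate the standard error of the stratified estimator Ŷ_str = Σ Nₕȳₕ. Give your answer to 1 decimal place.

Var(Ŷ_str) = Σₕ Nₕ²(1 − fₕ)sₕ²/nₕ.
County 5: 6038²·(1 − 224/6038)·18130/224 = 2.8413054 × 10^9.
County 1: 16988²·(1 − 4017/16988)·2260/4017 = 1.2397163 × 10^8.
Sum = 2.965277 × 10^9.
SE = √(2.965277 × 10^9) = 54454.4.

54454.4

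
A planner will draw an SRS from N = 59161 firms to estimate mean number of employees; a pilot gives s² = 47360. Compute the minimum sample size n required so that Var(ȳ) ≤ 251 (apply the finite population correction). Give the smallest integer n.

Without fpc, n₀ = s²/D = 47360/251 = 188.6853.
With fpc, (1 − n/N)·s²/n ≤ D requires n ≥ n₀/(1 + n₀/N) = 188.6853/(1 + 188.6853/59161) = 188.0854.
Rounding up, n = 189.

189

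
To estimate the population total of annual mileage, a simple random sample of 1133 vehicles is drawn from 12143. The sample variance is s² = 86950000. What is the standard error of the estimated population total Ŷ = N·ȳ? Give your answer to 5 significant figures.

Var(Ŷ) = N²·Var(ȳ) = N²·(1 − n/N)·s²/n.
f = 1133/12143 = 0.09330478; Var(ȳ) = 0.90669522·86950000/1133 = 69582.656.
Var(Ŷ) = 12143² · 69582.656 = 1.0260133 × 10^13.
SE(Ŷ) = √(1.0260133 × 10^13) = 3.2031 × 10^6.

3.2031 × 10^6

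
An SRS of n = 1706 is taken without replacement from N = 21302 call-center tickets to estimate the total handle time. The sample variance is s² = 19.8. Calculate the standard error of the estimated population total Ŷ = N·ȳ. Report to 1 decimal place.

Var(Ŷ) = N²·Var(ȳ) = N²·(1 − n/N)·s²/n.
f = 1706/21302 = 0.08008638; Var(ȳ) = 0.91991362·19.8/1706 = 0.010676606.
Var(Ŷ) = 21302² · 0.010676606 = 4.8447791 × 10^6.
SE(Ŷ) = √(4.8447791 × 10^6) = 2201.1.

2201.1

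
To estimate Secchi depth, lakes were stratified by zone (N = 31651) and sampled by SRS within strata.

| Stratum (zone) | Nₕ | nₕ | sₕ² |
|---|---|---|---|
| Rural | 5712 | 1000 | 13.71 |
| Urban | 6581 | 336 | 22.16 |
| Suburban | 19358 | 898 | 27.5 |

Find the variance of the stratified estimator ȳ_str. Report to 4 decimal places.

Var(ȳ_str) = Σₕ Wₕ²(1 − fₕ)sₕ²/nₕ with Wₕ = Nₕ/N, N = 31651.
Rural: Wₕ = 0.18046823; term = 0.18046823²·(1 − 0.17507003)·13.71/1000 = 3.6834609 × 10^-4.
Urban: Wₕ = 0.20792392; term = 0.20792392²·(1 − 0.05105607)·22.16/336 = 0.0027057019.
Suburban: Wₕ = 0.61160785; term = 0.61160785²·(1 − 0.04638909)·27.5/898 = 0.010923798.
Sum = 0.013997846.

0.0140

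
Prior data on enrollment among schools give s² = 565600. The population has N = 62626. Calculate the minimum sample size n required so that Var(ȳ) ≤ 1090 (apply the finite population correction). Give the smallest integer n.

Without fpc, n₀ = s²/D = 565600/1090 = 518.8991.
With fpc, (1 − n/N)·s²/n ≤ D requires n ≥ n₀/(1 + n₀/N) = 518.8991/(1 + 518.8991/62626) = 514.6350.
Rounding up, n = 515.

515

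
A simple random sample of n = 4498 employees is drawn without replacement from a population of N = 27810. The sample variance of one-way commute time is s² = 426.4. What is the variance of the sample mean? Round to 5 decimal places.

Under SRS without replacement, Var(ȳ) = (1 − f)·s²/n with f = n/N = 4498/27810 = 0.16174038.
Var(ȳ) = (1 − 0.16174038)·426.4/4498 = 0.83825962·0.094797688 = 0.079465074.

0.07947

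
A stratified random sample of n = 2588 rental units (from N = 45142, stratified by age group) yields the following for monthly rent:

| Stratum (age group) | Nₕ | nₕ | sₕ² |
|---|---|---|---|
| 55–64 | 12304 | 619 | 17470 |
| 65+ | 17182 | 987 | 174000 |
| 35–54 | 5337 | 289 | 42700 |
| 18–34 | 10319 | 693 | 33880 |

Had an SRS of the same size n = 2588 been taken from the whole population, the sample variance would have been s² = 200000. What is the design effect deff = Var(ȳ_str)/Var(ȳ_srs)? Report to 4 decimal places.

Var(ȳ_str) = Σ Wₕ²(1−fₕ)sₕ²/nₕ with Wₕ = Nₕ/45142:
  55–64: (12304/45142)²·(1−619/12304)·17470/619 = 1.9912038
  65+: (17182/45142)²·(1−987/17182)·174000/987 = 24.07272
  35–54: (5337/45142)²·(1−289/5337)·42700/289 = 1.9533721
  18–34: (10319/45142)²·(1−693/10319)·33880/693 = 2.3830439
  → Var(ȳ_str) = 30.40034.
Var(ȳ_srs) = (1 − 2588/45142)·200000/2588 = 72.849289.
deff = 30.40034 / 72.849289 = 0.4173.

0.4173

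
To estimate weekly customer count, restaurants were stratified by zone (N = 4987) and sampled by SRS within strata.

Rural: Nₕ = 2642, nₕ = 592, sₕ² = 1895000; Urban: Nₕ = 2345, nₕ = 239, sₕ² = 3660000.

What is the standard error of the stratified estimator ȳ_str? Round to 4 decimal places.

Var(ȳ_str) = Σₕ Wₕ²(1 − fₕ)sₕ²/nₕ with Wₕ = Nₕ/N, N = 4987.
Rural: Wₕ = 0.52977742; term = 0.52977742²·(1 − 0.22407267)·1895000/592 = 697.10058.
Urban: Wₕ = 0.47022258; term = 0.47022258²·(1 − 0.10191898)·3660000/239 = 3040.9247.
Sum = 3738.0253.
SE = √(3738.0253) = 61.1394.

61.1394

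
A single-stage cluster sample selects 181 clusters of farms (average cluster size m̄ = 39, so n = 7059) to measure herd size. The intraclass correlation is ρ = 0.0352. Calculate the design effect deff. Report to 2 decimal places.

deff = 1 + (39 − 1)·0.0352 = 1 + 1.3376 = 2.3376.

2.34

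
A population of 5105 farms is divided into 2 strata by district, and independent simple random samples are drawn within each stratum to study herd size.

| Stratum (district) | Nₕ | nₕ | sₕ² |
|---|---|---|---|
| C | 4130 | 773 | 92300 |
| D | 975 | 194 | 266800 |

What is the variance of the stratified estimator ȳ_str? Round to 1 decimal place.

103.7

Var(ȳ_str) = Σₕ Wₕ²(1 − fₕ)sₕ²/nₕ with Wₕ = Nₕ/N, N = 5105.
C: Wₕ = 0.80901077; term = 0.80901077²·(1 − 0.18716707)·92300/773 = 63.523162.
D: Wₕ = 0.19098923; term = 0.19098923²·(1 − 0.19897436)·266800/194 = 40.183545.
Sum = 103.70671.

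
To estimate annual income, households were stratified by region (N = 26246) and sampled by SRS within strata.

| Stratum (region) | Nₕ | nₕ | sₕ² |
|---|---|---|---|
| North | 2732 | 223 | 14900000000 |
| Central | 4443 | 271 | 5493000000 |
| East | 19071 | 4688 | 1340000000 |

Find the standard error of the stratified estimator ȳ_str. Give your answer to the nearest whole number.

1151

Var(ȳ_str) = Σₕ Wₕ²(1 − fₕ)sₕ²/nₕ with Wₕ = Nₕ/N, N = 26246.
North: Wₕ = 0.10409205; term = 0.10409205²·(1 − 0.08162518)·14900000000/223 = 664869.66.
Central: Wₕ = 0.16928294; term = 0.16928294²·(1 − 0.06099482)·5493000000/271 = 545424.54.
East: Wₕ = 0.72662501; term = 0.72662501²·(1 − 0.24581826)·1340000000/4688 = 113818.77.
Sum = 1.324113 × 10^6.
SE = √(1.324113 × 10^6) = 1151.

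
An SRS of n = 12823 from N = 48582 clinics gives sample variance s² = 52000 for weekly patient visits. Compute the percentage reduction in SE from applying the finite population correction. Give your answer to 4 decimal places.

14.2064

f = n/N = 12823/48582 = 0.26394549.
SE_no-fpc = √(s²/n) = 2.013756; SE_fpc = √((1−f)s²/n) = 1.7276742.
Ratio = √(1−f) = 0.85793619. Reduction = 100·(1 − 0.85793619) = 14.2064%.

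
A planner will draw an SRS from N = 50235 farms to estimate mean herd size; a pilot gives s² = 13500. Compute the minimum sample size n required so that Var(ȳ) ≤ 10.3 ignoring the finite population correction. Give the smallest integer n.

Without fpc, n₀ = s²/D = 13500/10.3 = 1310.6796.
Rounding up, n = 1311.

1311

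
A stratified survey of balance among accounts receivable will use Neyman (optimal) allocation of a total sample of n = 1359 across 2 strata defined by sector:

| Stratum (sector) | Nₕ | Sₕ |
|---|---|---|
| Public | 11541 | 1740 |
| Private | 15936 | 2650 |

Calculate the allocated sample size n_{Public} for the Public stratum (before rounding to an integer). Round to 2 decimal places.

437.97

Neyman allocation: nₕ = n·NₕSₕ / Σⱼ NⱼSⱼ.
Σ NⱼSⱼ = 11541·1740 + 15936·2650 = 6.231174 × 10^7.
n_{Public} = 1359·11541·1740 / (6.231174 × 10^7) = 437.97.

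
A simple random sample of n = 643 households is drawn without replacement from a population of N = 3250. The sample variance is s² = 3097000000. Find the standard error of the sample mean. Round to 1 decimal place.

Under SRS without replacement, Var(ȳ) = (1 − f)·s²/n with f = n/N = 643/3250 = 0.19784615.
Var(ȳ) = (1 − 0.19784615)·3097000000/643 = 0.80215385·4.8164852 × 10^6 = 3.8635621 × 10^6.
SE(ȳ) = √(3.8635621 × 10^6) = 1965.6.

1965.6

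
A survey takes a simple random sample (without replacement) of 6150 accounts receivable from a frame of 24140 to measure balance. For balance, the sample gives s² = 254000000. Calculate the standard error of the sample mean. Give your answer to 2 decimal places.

175.44

Under SRS without replacement, Var(ȳ) = (1 − f)·s²/n with f = n/N = 6150/24140 = 0.25476388.
Var(ȳ) = (1 − 0.25476388)·254000000/6150 = 0.74523612·41300.813 = 30778.858.
SE(ȳ) = √(30778.858) = 175.44.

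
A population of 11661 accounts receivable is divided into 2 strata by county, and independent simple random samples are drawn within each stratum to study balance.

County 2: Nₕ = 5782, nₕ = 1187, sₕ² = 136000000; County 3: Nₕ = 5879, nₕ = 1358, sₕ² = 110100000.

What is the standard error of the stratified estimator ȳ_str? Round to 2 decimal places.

195.53

Var(ȳ_str) = Σₕ Wₕ²(1 − fₕ)sₕ²/nₕ with Wₕ = Nₕ/N, N = 11661.
County 2: Wₕ = 0.49584084; term = 0.49584084²·(1 − 0.20529229)·136000000/1187 = 22386.191.
County 3: Wₕ = 0.50415916; term = 0.50415916²·(1 − 0.23099167)·110100000/1358 = 15847.251.
Sum = 38233.442.
SE = √(38233.442) = 195.53.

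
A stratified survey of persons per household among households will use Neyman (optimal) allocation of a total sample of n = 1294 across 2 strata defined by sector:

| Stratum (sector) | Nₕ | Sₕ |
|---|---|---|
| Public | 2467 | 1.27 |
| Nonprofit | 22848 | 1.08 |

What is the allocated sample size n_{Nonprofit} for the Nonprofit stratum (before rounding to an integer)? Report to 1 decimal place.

Neyman allocation: nₕ = n·NₕSₕ / Σⱼ NⱼSⱼ.
Σ NⱼSⱼ = 2467·1.27 + 22848·1.08 = 27808.93.
n_{Nonprofit} = 1294·22848·1.08 / 27808.93 = 1148.2.

1148.2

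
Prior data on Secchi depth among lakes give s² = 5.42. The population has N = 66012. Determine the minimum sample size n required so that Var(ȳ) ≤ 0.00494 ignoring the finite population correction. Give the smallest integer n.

1098

Without fpc, n₀ = s²/D = 5.42/0.00494 = 1097.1660.
Rounding up, n = 1098.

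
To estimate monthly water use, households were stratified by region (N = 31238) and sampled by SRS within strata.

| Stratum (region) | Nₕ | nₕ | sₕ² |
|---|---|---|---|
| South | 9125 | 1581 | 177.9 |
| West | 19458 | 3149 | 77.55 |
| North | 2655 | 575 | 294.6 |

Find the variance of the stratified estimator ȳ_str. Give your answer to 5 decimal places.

0.01885

Var(ȳ_str) = Σₕ Wₕ²(1 − fₕ)sₕ²/nₕ with Wₕ = Nₕ/N, N = 31238.
South: Wₕ = 0.29211217; term = 0.29211217²·(1 − 0.17326027)·177.9/1581 = 0.00793802.
West: Wₕ = 0.62289519; term = 0.62289519²·(1 − 0.16183575)·77.55/3149 = 0.0080088145.
North: Wₕ = 0.08499264; term = 0.08499264²·(1 − 0.21657250)·294.6/575 = 0.0028995214.
Sum = 0.018846356.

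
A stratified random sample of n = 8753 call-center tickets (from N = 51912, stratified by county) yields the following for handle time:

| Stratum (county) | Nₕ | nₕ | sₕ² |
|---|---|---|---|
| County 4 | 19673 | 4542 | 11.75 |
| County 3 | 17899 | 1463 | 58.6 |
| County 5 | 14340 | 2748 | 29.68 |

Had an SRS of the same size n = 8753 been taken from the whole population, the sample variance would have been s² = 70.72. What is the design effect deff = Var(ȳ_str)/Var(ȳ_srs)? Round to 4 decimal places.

0.7927

Var(ȳ_str) = Σ Wₕ²(1−fₕ)sₕ²/nₕ with Wₕ = Nₕ/51912:
  County 4: (19673/51912)²·(1−4542/19673)·11.75/4542 = 2.8575474 × 10^-4
  County 3: (17899/51912)²·(1−1463/17899)·58.6/1463 = 0.0043726294
  County 5: (14340/51912)²·(1−2748/14340)·29.68/2748 = 6.6622231 × 10^-4
  → Var(ȳ_str) = 0.0053246065.
Var(ȳ_srs) = (1 − 8753/51912)·70.72/8753 = 0.0067172102.
deff = 0.0053246065 / 0.0067172102 = 0.7927.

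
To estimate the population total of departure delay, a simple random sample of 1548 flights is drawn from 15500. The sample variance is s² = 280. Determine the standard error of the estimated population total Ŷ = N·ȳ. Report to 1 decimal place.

6254.3

Var(Ŷ) = N²·Var(ȳ) = N²·(1 − n/N)·s²/n.
f = 1548/15500 = 0.09987097; Var(ȳ) = 0.90012903·280/1548 = 0.16281404.
Var(Ŷ) = 15500² · 0.16281404 = 3.9116073 × 10^7.
SE(Ŷ) = √(3.9116073 × 10^7) = 6254.3.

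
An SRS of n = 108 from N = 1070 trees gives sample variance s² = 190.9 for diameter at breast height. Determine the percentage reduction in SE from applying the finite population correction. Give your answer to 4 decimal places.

5.1809

f = n/N = 108/1070 = 0.10093458.
SE_no-fpc = √(s²/n) = 1.3295084; SE_fpc = √((1−f)s²/n) = 1.2606274.
Ratio = √(1−f) = 0.94819060. Reduction = 100·(1 − 0.94819060) = 5.1809%.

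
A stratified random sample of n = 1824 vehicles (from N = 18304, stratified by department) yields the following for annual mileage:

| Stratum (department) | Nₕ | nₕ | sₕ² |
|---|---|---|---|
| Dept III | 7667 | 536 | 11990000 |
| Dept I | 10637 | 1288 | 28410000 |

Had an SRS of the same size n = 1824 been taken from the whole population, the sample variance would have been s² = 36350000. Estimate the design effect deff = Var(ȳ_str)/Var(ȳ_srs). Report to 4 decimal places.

0.5683

Var(ȳ_str) = Σ Wₕ²(1−fₕ)sₕ²/nₕ with Wₕ = Nₕ/18304:
  Dept III: (7667/18304)²·(1−536/7667)·11990000/536 = 3650.3817
  Dept I: (10637/18304)²·(1−1288/10637)·28410000/1288 = 6547.0804
  → Var(ȳ_str) = 10197.462.
Var(ȳ_srs) = (1 − 1824/18304)·36350000/1824 = 17942.823.
deff = 10197.462 / 17942.823 = 0.5683.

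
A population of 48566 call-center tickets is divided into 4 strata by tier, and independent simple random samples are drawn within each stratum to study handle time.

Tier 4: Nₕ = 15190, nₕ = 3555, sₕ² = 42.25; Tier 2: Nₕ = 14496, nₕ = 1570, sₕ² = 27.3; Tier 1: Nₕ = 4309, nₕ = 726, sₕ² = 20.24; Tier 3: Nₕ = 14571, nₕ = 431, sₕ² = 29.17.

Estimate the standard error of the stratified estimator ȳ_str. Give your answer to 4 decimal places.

0.0915

Var(ȳ_str) = Σₕ Wₕ²(1 − fₕ)sₕ²/nₕ with Wₕ = Nₕ/N, N = 48566.
Tier 4: Wₕ = 0.31277025; term = 0.31277025²·(1 − 0.23403555)·42.25/3555 = 8.9052599 × 10^-4.
Tier 2: Wₕ = 0.29848042; term = 0.29848042²·(1 − 0.10830574)·27.3/1570 = 0.001381372.
Tier 1: Wₕ = 0.08872462; term = 0.08872462²·(1 − 0.16848457)·20.24/726 = 1.8248725 × 10^-4.
Tier 3: Wₕ = 0.30002471; term = 0.30002471²·(1 − 0.02957930)·29.17/431 = 0.0059119841.
Sum = 0.0083663693.
SE = √(0.0083663693) = 0.0915.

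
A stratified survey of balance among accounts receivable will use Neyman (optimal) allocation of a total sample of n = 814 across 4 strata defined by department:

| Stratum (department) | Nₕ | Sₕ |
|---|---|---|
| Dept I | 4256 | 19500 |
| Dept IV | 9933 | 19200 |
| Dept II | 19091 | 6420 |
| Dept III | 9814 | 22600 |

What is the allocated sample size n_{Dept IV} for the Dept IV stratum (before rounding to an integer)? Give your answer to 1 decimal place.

Neyman allocation: nₕ = n·NₕSₕ / Σⱼ NⱼSⱼ.
Σ NⱼSⱼ = 4256·19500 + 9933·19200 + 19091·6420 + 9814·22600 = 6.1806622 × 10^8.
n_{Dept IV} = 814·9933·19200 / (6.1806622 × 10^8) = 251.2.

251.2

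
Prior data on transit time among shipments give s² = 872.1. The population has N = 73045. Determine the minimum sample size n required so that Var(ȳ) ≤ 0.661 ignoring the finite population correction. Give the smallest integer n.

Without fpc, n₀ = s²/D = 872.1/0.661 = 1319.3646.
Rounding up, n = 1320.

1320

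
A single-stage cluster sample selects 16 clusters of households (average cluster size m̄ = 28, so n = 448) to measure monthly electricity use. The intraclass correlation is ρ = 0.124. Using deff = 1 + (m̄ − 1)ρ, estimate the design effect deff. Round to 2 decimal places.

4.35

deff = 1 + (28 − 1)·0.124 = 1 + 3.348 = 4.348.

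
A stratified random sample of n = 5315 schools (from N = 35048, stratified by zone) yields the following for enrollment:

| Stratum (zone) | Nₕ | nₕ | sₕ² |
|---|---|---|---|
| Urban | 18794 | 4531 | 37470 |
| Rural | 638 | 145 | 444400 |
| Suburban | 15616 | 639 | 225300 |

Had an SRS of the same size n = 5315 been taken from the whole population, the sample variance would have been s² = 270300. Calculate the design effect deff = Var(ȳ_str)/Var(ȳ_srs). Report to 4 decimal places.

Var(ȳ_str) = Σ Wₕ²(1−fₕ)sₕ²/nₕ with Wₕ = Nₕ/35048:
  Urban: (18794/35048)²·(1−4531/18794)·37470/4531 = 1.8046511
  Rural: (638/35048)²·(1−145/638)·444400/145 = 0.78477863
  Suburban: (15616/35048)²·(1−639/15616)·225300/639 = 67.13183
  → Var(ȳ_str) = 69.72126.
Var(ȳ_srs) = (1 − 5315/35048)·270300/5315 = 43.143787.
deff = 69.72126 / 43.143787 = 1.6160.

1.6160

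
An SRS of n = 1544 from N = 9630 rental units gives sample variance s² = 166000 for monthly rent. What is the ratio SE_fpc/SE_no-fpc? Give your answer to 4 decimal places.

0.9163

f = n/N = 1544/9630 = 0.16033229.
SE_no-fpc = √(s²/n) = 10.368845; SE_fpc = √((1−f)s²/n) = 9.5013238.
Ratio = √(1−f) = 0.91633384.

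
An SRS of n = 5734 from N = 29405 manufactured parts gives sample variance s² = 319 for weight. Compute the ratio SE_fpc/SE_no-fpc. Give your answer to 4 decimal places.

f = n/N = 5734/29405 = 0.19500085.
SE_no-fpc = √(s²/n) = 0.23586663; SE_fpc = √((1−f)s²/n) = 0.21162365.
Ratio = √(1−f) = 0.89721745.

0.8972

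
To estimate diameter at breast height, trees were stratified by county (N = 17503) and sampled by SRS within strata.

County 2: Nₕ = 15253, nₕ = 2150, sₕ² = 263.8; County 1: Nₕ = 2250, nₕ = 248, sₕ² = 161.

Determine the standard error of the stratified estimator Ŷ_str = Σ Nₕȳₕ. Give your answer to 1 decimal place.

5239.0

Var(Ŷ_str) = Σₕ Nₕ²(1 − fₕ)sₕ²/nₕ.
County 2: 15253²·(1 − 2150/15253)·263.8/2150 = 2.4522364 × 10^7.
County 1: 2250²·(1 − 248/2250)·161/248 = 2.9242923 × 10^6.
Sum = 2.7446656 × 10^7.
SE = √(2.7446656 × 10^7) = 5239.0.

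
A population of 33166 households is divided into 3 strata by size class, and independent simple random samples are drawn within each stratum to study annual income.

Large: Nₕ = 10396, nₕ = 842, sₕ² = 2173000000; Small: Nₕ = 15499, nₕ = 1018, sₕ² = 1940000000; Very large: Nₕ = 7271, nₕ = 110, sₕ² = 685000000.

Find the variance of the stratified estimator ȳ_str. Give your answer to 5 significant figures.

916640

Var(ȳ_str) = Σₕ Wₕ²(1 − fₕ)sₕ²/nₕ with Wₕ = Nₕ/N, N = 33166.
Large: Wₕ = 0.31345354; term = 0.31345354²·(1 − 0.08099269)·2173000000/842 = 233030.6.
Small: Wₕ = 0.46731593; term = 0.46731593²·(1 − 0.06568166)·1940000000/1018 = 388839.16.
Very large: Wₕ = 0.21923054; term = 0.21923054²·(1 − 0.01512859)·685000000/110 = 294767.44.
Sum = 916637.2.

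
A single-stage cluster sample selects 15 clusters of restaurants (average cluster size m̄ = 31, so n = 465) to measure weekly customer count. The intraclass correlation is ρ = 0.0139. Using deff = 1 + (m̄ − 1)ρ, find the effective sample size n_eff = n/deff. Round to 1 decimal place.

328.2

deff = 1 + (31 − 1)·0.0139 = 1 + 0.417 = 1.417.
n_eff = 465 / 1.417 = 328.2.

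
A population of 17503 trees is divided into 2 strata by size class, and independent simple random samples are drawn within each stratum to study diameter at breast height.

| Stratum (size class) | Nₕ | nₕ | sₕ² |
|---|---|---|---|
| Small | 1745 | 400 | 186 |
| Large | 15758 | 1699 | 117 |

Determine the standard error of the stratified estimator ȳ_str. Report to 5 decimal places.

0.23100

Var(ȳ_str) = Σₕ Wₕ²(1 − fₕ)sₕ²/nₕ with Wₕ = Nₕ/N, N = 17503.
Small: Wₕ = 0.09969719; term = 0.09969719²·(1 − 0.22922636)·186/400 = 0.0035624246.
Large: Wₕ = 0.90030281; term = 0.90030281²·(1 − 0.10781825)·117/1699 = 0.049799275.
Sum = 0.0533617.
SE = √(0.0533617) = 0.23100.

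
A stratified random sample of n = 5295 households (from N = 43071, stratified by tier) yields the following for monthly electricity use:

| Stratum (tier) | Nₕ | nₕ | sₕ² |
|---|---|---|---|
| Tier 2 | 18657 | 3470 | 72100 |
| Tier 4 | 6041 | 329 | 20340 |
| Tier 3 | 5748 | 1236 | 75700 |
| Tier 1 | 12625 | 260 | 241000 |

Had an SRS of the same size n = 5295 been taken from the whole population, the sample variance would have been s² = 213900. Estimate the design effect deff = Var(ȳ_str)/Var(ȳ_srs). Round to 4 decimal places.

Var(ȳ_str) = Σ Wₕ²(1−fₕ)sₕ²/nₕ with Wₕ = Nₕ/43071:
  Tier 2: (18657/43071)²·(1−3470/18657)·72100/3470 = 3.1735817
  Tier 4: (6041/43071)²·(1−329/6041)·20340/329 = 1.1499585
  Tier 3: (5748/43071)²·(1−1236/5748)·75700/1236 = 0.85623573
  Tier 1: (12625/43071)²·(1−260/12625)·241000/260 = 78.000842
  → Var(ȳ_str) = 83.180618.
Var(ȳ_srs) = (1 − 5295/43071)·213900/5295 = 35.430382.
deff = 83.180618 / 35.430382 = 2.3477.

2.3477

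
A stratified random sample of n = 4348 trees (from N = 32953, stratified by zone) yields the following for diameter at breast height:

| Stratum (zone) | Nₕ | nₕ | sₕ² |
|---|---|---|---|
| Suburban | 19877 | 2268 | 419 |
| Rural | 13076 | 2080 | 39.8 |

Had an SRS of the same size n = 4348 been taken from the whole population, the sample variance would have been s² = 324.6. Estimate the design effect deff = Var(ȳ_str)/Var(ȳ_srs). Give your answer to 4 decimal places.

Var(ȳ_str) = Σ Wₕ²(1−fₕ)sₕ²/nₕ with Wₕ = Nₕ/32953:
  Suburban: (19877/32953)²·(1−2268/19877)·419/2268 = 0.059547919
  Rural: (13076/32953)²·(1−2080/13076)·39.8/2080 = 0.0025336082
  → Var(ȳ_str) = 0.062081527.
Var(ȳ_srs) = (1 − 4348/32953)·324.6/4348 = 0.064804621.
deff = 0.062081527 / 0.064804621 = 0.9580.

0.9580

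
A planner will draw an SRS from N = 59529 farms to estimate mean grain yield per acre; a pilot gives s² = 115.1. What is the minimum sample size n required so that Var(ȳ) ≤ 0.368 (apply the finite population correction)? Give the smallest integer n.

312

Without fpc, n₀ = s²/D = 115.1/0.368 = 312.7717.
With fpc, (1 − n/N)·s²/n ≤ D requires n ≥ n₀/(1 + n₀/N) = 312.7717/(1 + 312.7717/59529) = 311.1370.
Rounding up, n = 312.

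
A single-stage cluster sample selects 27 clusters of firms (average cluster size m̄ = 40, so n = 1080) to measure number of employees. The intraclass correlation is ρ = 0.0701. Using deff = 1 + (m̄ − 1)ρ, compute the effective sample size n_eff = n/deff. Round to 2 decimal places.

289.24

deff = 1 + (40 − 1)·0.0701 = 1 + 2.7339 = 3.7339.
n_eff = 1080 / 3.7339 = 289.24.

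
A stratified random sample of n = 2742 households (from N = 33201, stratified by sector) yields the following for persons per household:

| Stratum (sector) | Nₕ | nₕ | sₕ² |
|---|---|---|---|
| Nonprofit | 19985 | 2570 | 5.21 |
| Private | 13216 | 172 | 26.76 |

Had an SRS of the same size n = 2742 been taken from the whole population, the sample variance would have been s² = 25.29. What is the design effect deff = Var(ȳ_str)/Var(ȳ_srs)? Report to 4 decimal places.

Var(ȳ_str) = Σ Wₕ²(1−fₕ)sₕ²/nₕ with Wₕ = Nₕ/33201:
  Nonprofit: (19985/33201)²·(1−2570/19985)·5.21/2570 = 6.4007358 × 10^-4
  Private: (13216/33201)²·(1−172/13216)·26.76/172 = 0.024331347
  → Var(ȳ_str) = 0.024971421.
Var(ȳ_srs) = (1 − 2742/33201)·25.29/2742 = 0.0084614707.
deff = 0.024971421 / 0.0084614707 = 2.9512.

2.9512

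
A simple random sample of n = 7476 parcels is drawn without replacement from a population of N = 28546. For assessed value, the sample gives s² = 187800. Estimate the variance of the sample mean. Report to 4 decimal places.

Under SRS without replacement, Var(ȳ) = (1 − f)·s²/n with f = n/N = 7476/28546 = 0.26189308.
Var(ȳ) = (1 − 0.26189308)·187800/7476 = 0.73810692·25.120385 = 18.54153.

18.5415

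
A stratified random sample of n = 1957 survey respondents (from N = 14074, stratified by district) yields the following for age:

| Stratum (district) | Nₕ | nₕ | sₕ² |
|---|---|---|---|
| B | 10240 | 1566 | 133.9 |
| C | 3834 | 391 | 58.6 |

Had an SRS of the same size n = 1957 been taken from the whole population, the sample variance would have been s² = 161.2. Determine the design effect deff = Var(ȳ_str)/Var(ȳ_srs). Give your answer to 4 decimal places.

Var(ȳ_str) = Σ Wₕ²(1−fₕ)sₕ²/nₕ with Wₕ = Nₕ/14074:
  B: (10240/14074)²·(1−1566/10240)·133.9/1566 = 0.038341853
  C: (3834/14074)²·(1−391/3834)·58.6/391 = 0.0099879164
  → Var(ȳ_str) = 0.048329769.
Var(ȳ_srs) = (1 − 1957/14074)·161.2/1957 = 0.070917231.
deff = 0.048329769 / 0.070917231 = 0.6815.

0.6815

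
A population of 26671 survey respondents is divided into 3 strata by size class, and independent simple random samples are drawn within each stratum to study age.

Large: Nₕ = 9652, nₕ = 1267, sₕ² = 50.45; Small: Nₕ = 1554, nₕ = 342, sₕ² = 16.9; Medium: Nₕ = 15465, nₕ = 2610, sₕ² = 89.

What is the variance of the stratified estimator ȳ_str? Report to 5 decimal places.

0.01419

Var(ȳ_str) = Σₕ Wₕ²(1 − fₕ)sₕ²/nₕ with Wₕ = Nₕ/N, N = 26671.
Large: Wₕ = 0.36189119; term = 0.36189119²·(1 − 0.13126813)·50.45/1267 = 0.0045302935.
Small: Wₕ = 0.05826553; term = 0.05826553²·(1 − 0.22007722)·16.9/342 = 1.3083852 × 10^-4.
Medium: Wₕ = 0.57984328; term = 0.57984328²·(1 − 0.16876819)·89/2610 = 0.0095300001.
Sum = 0.014191132.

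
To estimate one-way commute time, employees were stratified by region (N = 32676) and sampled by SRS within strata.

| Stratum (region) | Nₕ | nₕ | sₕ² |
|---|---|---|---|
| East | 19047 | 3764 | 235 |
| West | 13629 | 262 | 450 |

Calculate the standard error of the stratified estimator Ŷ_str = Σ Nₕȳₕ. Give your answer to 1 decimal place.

18195.5

Var(Ŷ_str) = Σₕ Nₕ²(1 − fₕ)sₕ²/nₕ.
East: 19047²·(1 − 3764/19047)·235/3764 = 1.8174122 × 10^7.
West: 13629²·(1 − 262/13629)·450/262 = 3.1290259 × 10^8.
Sum = 3.3107671 × 10^8.
SE = √(3.3107671 × 10^8) = 18195.5.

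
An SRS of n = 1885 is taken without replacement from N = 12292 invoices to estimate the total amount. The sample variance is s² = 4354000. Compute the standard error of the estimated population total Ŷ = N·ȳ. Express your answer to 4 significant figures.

543600

Var(Ŷ) = N²·Var(ȳ) = N²·(1 − n/N)·s²/n.
f = 1885/12292 = 0.15335177; Var(ȳ) = 0.84664823·4354000/1885 = 1955.6002.
Var(Ŷ) = 12292² · 1955.6002 = 2.9547802 × 10^11.
SE(Ŷ) = √(2.9547802 × 10^11) = 543600.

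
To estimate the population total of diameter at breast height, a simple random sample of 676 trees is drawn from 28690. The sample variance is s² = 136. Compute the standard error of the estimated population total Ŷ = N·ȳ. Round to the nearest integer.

Var(Ŷ) = N²·Var(ȳ) = N²·(1 − n/N)·s²/n.
f = 676/28690 = 0.02356222; Var(ȳ) = 0.97643778·136/676 = 0.1964431.
Var(Ŷ) = 28690² · 0.1964431 = 1.6169548 × 10^8.
SE(Ŷ) = √(1.6169548 × 10^8) = 12716.

12716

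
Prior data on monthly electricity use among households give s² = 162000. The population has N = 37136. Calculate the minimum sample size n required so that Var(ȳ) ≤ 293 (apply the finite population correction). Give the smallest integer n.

545

Without fpc, n₀ = s²/D = 162000/293 = 552.9010.
With fpc, (1 − n/N)·s²/n ≤ D requires n ≥ n₀/(1 + n₀/N) = 552.9010/(1 + 552.9010/37136) = 544.7899.
Rounding up, n = 545.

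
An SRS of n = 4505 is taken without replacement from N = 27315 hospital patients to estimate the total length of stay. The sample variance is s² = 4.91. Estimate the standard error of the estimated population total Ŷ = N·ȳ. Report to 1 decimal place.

Var(Ŷ) = N²·Var(ȳ) = N²·(1 − n/N)·s²/n.
f = 4505/27315 = 0.16492770; Var(ȳ) = 0.83507230·4.91/4505 = 9.101454 × 10^-4.
Var(Ŷ) = 27315² · (9.101454 × 10^-4) = 679067.88.
SE(Ŷ) = √(679067.88) = 824.1.

824.1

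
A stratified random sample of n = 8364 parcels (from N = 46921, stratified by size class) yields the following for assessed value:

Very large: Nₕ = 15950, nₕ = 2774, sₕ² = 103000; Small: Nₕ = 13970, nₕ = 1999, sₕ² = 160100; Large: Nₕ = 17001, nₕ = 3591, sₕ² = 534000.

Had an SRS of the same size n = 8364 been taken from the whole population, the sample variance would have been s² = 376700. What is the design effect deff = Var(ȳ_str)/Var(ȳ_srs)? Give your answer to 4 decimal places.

0.6762

Var(ȳ_str) = Σ Wₕ²(1−fₕ)sₕ²/nₕ with Wₕ = Nₕ/46921:
  Very large: (15950/46921)²·(1−2774/15950)·103000/2774 = 3.544382
  Small: (13970/46921)²·(1−1999/13970)·160100/1999 = 6.0837429
  Large: (17001/46921)²·(1−3591/17001)·534000/3591 = 15.399073
  → Var(ȳ_str) = 25.027198.
Var(ȳ_srs) = (1 − 8364/46921)·376700/8364 = 37.009871.
deff = 25.027198 / 37.009871 = 0.6762.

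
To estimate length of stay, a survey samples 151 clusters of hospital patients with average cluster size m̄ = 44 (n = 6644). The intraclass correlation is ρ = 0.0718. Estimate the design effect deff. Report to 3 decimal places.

deff = 1 + (44 − 1)·0.0718 = 1 + 3.0874 = 4.0874.

4.087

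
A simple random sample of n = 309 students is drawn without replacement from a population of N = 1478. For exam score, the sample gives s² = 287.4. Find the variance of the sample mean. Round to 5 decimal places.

Under SRS without replacement, Var(ȳ) = (1 − f)·s²/n with f = n/N = 309/1478 = 0.20906631.
Var(ȳ) = (1 − 0.20906631)·287.4/309 = 0.79093369·0.93009709 = 0.73564513.

0.73565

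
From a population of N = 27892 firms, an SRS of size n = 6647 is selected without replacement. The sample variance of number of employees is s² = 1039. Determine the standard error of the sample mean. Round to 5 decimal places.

0.34505

Under SRS without replacement, Var(ȳ) = (1 − f)·s²/n with f = n/N = 6647/27892 = 0.23831206.
Var(ȳ) = (1 − 0.23831206)·1039/6647 = 0.76168794·0.15631112 = 0.11906029.
SE(ȳ) = √(0.11906029) = 0.34505.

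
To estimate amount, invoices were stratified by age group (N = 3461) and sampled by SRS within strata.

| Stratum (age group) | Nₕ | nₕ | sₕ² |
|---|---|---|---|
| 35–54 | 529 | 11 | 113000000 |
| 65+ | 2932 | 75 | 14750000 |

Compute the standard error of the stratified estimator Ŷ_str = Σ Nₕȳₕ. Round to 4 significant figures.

2.112 × 10^6

Var(Ŷ_str) = Σₕ Nₕ²(1 − fₕ)sₕ²/nₕ.
35–54: 529²·(1 − 11/529)·113000000/11 = 2.8149533 × 10^12.
65+: 2932²·(1 − 75/2932)·14750000/75 = 1.6474224 × 10^12.
Sum = 4.4623757 × 10^12.
SE = √(4.4623757 × 10^12) = 2.112 × 10^6.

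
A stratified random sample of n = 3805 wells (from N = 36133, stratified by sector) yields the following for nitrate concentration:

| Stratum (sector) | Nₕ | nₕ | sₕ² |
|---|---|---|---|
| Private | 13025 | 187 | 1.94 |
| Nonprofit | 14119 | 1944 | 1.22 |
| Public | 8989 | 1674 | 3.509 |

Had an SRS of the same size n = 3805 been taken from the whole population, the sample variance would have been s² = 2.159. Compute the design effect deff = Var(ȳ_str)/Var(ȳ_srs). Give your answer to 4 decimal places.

Var(ȳ_str) = Σ Wₕ²(1−fₕ)sₕ²/nₕ with Wₕ = Nₕ/36133:
  Private: (13025/36133)²·(1−187/13025)·1.94/187 = 0.0013287008
  Nonprofit: (14119/36133)²·(1−1944/14119)·1.22/1944 = 8.2628227 × 10^-5
  Public: (8989/36133)²·(1−1674/8989)·3.509/1674 = 1.0557123 × 10^-4
  → Var(ȳ_str) = 0.0015169003.
Var(ȳ_srs) = (1 − 3805/36133)·2.159/3805 = 5.0765983 × 10^-4.
deff = 0.0015169003 / (5.0765983 × 10^-4) = 2.9880.

2.9880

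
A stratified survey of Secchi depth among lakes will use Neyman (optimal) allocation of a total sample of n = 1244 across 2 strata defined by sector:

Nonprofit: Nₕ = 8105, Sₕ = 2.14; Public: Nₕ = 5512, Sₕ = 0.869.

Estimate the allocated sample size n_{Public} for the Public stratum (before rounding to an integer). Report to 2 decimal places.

269.20

Neyman allocation: nₕ = n·NₕSₕ / Σⱼ NⱼSⱼ.
Σ NⱼSⱼ = 8105·2.14 + 5512·0.869 = 22134.628.
n_{Public} = 1244·5512·0.869 / 22134.628 = 269.20.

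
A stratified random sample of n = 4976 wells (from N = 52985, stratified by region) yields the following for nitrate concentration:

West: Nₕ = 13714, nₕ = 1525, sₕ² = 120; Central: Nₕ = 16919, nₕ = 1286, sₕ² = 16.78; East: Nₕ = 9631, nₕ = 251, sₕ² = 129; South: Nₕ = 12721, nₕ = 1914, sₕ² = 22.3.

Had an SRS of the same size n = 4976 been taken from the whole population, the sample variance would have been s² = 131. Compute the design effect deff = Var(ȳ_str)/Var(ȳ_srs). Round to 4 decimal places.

0.9652

Var(ȳ_str) = Σ Wₕ²(1−fₕ)sₕ²/nₕ with Wₕ = Nₕ/52985:
  West: (13714/52985)²·(1−1525/13714)·120/1525 = 0.0046853037
  Central: (16919/52985)²·(1−1286/16919)·16.78/1286 = 0.001229312
  East: (9631/52985)²·(1−251/9631)·129/251 = 0.016538051
  South: (12721/52985)²·(1−1914/12721)·22.3/1914 = 5.7053653 × 10^-4
  → Var(ȳ_str) = 0.023023203.
Var(ȳ_srs) = (1 − 4976/52985)·131/4976 = 0.023853969.
deff = 0.023023203 / 0.023853969 = 0.9652.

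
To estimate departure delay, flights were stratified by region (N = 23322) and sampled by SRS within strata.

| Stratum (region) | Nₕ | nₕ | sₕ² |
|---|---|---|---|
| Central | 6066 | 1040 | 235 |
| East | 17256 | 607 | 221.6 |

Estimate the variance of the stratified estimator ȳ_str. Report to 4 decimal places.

Var(ȳ_str) = Σₕ Wₕ²(1 − fₕ)sₕ²/nₕ with Wₕ = Nₕ/N, N = 23322.
Central: Wₕ = 0.26009776; term = 0.26009776²·(1 − 0.17144741)·235/1040 = 0.01266566.
East: Wₕ = 0.73990224; term = 0.73990224²·(1 − 0.03517617)·221.6/607 = 0.19283141.
Sum = 0.20549707.

0.2055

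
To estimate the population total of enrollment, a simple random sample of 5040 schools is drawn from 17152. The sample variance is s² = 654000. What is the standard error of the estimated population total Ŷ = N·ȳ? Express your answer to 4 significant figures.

164200

Var(Ŷ) = N²·Var(ȳ) = N²·(1 − n/N)·s²/n.
f = 5040/17152 = 0.29384328; Var(ȳ) = 0.70615672·654000/5040 = 91.632241.
Var(Ŷ) = 17152² · 91.632241 = 2.695739 × 10^10.
SE(Ŷ) = √(2.695739 × 10^10) = 164200.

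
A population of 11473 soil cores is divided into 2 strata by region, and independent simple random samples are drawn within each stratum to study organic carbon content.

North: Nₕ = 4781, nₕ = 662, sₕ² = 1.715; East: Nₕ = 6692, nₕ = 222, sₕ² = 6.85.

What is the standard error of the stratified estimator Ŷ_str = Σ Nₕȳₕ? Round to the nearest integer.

Var(Ŷ_str) = Σₕ Nₕ²(1 − fₕ)sₕ²/nₕ.
North: 4781²·(1 − 662/4781)·1.715/662 = 51017.206.
East: 6692²·(1 − 222/6692)·6.85/222 = 1.3359734 × 10^6.
Sum = 1.3869906 × 10^6.
SE = √(1.3869906 × 10^6) = 1178.

1178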